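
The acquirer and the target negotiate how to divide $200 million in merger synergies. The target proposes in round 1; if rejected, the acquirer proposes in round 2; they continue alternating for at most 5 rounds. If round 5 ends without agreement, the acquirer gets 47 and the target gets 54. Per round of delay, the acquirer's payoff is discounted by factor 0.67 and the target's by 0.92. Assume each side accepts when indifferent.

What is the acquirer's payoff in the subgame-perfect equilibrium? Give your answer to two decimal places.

35.19

Round 5 (the target proposes): the acquirer gets 47 if talks fail, so the target offers 47 and keeps 153.
Round 4 (the acquirer proposes): the target can get 153 next round, worth 0.92 × 153 = 140.76 now. The acquirer offers 140.76 and keeps 200 − 140.76 = 59.24.
Round 3 (the target proposes): the acquirer can get 59.24 next round, worth 0.67 × 59.24 = 39.6908 now. The target offers 39.6908 and keeps 200 − 39.6908 = 160.3092.
Round 2 (the acquirer proposes): the target can get 160.3092 next round, worth 0.92 × 160.3092 = 147.484464 now; the acquirer offers that and keeps 52.515536.
Round 1 (the target proposes): the acquirer can get 52.515536 next round, worth 0.67 × 52.515536 = 35.18540912 now. The target offers 35.18540912 and keeps 200 − 35.18540912 = 164.81459088.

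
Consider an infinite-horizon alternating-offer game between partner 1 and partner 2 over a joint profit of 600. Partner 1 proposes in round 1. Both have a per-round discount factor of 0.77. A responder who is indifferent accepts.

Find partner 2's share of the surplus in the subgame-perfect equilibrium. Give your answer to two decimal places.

In a stationary SPE each proposer offers the other exactly their discounted continuation value.
If partner 1 keeps x when proposing and partner 2 keeps y when proposing, then x = 600 − 0.77y and y = 600 − 0.77x.
Solving: x = 600(1 − 0.77) / (1 − 0.77·0.77) = 138 / 0.4071 ≈ 338.9831.
Partner 2 gets 600 − 338.9831 ≈ 261.0169.

261.02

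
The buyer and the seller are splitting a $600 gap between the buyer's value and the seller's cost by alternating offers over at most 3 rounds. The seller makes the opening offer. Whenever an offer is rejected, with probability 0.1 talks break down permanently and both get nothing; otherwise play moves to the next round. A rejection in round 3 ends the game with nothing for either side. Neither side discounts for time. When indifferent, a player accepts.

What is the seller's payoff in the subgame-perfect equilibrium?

546

By backward induction:
Round 3 (the seller proposes): the buyer will accept anything ≥ 0, so the seller offers 0 and keeps 600.
Round 2 (the buyer proposes): rejecting gives the seller an expected 0.9 × 600 = 540; the buyer offers that and keeps 60.
Round 1 (the seller proposes): rejecting gives the buyer an expected 0.9 × 60 = 54. The seller offers 54 and keeps 600 − 54 = 546.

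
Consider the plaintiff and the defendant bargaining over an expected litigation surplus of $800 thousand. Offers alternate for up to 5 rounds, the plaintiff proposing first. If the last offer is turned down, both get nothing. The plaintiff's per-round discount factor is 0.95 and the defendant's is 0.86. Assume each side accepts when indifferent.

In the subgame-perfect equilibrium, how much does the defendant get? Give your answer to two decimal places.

62.50

Round 5 (the plaintiff proposes): rejection yields 0 for the defendant; the plaintiff offers 0 and keeps 800.
Round 4 (the defendant proposes): the plaintiff can get 800 next round, worth 0.95 × 800 = 760 now. The defendant offers 760 and keeps 800 − 760 = 40.
Round 3 (the plaintiff proposes): the defendant can get 40 next round, worth 0.86 × 40 = 34.4 now; the plaintiff offers that and keeps 765.6.
Round 2 (the defendant proposes): the plaintiff can get 765.6 next round, worth 0.95 × 765.6 = 727.32 now; the defendant offers that and keeps 72.68.
Round 1 (the plaintiff proposes): the defendant can get 72.68 next round, worth 0.86 × 72.68 = 62.5048 now. The plaintiff offers 62.5048 and keeps 800 − 62.5048 = 737.4952.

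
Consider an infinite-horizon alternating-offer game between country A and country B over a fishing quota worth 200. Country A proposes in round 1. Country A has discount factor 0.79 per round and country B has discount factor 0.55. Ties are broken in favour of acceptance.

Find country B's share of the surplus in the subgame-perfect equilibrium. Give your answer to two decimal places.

40.85

When country A proposes, country B accepts any offer worth at least 0.55 times what country B would get by proposing next round; and vice versa.
This gives x = 200 − 0.55y and y = 200 − 0.79x, where x and y are each side's share when it proposes.
Hence (1 − 0.55·0.79)x = 200(1 − 0.55), i.e. 0.5655·x = 90.
x ≈ 159.1512; country B's share is 200 − x ≈ 40.8488.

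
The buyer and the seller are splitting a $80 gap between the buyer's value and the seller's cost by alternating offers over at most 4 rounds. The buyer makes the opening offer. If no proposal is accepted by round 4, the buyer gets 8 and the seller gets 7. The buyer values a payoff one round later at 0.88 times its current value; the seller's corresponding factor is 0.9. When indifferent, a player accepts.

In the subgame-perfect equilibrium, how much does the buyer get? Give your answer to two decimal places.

20.04

Round 4 (the seller proposes): the buyer gets 8 if talks fail, so the seller offers 8 and keeps 72.
Round 3 (the buyer proposes): the seller can get 72 next round, worth 0.9 × 72 = 64.8 now. The buyer offers 64.8 and keeps 80 − 64.8 = 15.2.
Round 2 (the seller proposes): the buyer can get 15.2 next round, worth 0.88 × 15.2 = 13.376 now. The seller offers 13.376 and keeps 80 − 13.376 = 66.624.
Round 1 (the buyer proposes): the seller can get 66.624 next round, worth 0.9 × 66.624 = 59.9616 now. The buyer offers 59.9616 and keeps 80 − 59.9616 = 20.0384.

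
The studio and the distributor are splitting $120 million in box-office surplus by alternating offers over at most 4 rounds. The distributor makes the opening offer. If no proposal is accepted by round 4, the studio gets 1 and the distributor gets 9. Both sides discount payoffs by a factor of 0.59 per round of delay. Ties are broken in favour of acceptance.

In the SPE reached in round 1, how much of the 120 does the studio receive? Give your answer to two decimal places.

Round 4 (the studio proposes): the distributor gets 9 if talks fail, so the studio offers 9 and keeps 111.
Round 3 (the distributor proposes): the studio can get 111 next round, worth 0.59 × 111 = 65.49 now; the distributor offers that and keeps 54.51.
Round 2 (the studio proposes): the distributor can get 54.51 next round, worth 0.59 × 54.51 = 32.1609 now; the studio offers that and keeps 87.8391.
Round 1 (the distributor proposes): the studio can get 87.8391 next round, worth 0.59 × 87.8391 = 51.825069 now. The distributor offers 51.825069 and keeps 120 − 51.825069 = 68.174931.

51.83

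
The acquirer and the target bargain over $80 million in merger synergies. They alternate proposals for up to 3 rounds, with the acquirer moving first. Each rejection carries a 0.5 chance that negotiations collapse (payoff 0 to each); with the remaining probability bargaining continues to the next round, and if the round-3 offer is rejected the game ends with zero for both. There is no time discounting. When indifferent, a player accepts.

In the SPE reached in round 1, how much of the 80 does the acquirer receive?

Round 3 (the acquirer proposes): rejection yields 0 for the target; the acquirer offers 0 and keeps 80.
Round 2 (the target proposes): rejecting gives the acquirer an expected 0.5 × 80 = 40. The target offers 40 and keeps 80 − 40 = 40.
Round 1 (the acquirer proposes): rejecting gives the target an expected 0.5 × 40 = 20. The acquirer offers 20 and keeps 80 − 20 = 60.

60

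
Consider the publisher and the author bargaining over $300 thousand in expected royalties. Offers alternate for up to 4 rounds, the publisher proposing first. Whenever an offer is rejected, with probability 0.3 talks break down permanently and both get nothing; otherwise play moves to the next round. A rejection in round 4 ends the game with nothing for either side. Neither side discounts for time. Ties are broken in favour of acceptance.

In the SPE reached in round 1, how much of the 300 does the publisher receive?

Round 4 (the author proposes): rejection yields 0 for the publisher; the author offers 0 and keeps 300.
Round 3 (the publisher proposes): rejecting gives the author an expected 0.7 × 300 = 210. The publisher offers 210 and keeps 300 − 210 = 90.
Round 2 (the author proposes): rejecting gives the publisher an expected 0.7 × 90 = 63; the author offers that and keeps 237.
Round 1 (the publisher proposes): rejecting gives the author an expected 0.7 × 237 = 165.9; the publisher offers that and keeps 134.1.

134.1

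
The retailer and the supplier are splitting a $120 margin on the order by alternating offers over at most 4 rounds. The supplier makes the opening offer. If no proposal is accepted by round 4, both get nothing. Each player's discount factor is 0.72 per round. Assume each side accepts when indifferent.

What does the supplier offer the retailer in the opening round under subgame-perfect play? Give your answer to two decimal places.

68.98

Work backward from the last round.
Round 4 (the retailer proposes): rejection yields 0 for the supplier; the retailer offers 0 and keeps 120.
Round 3 (the supplier proposes): the retailer can get 120 next round, worth 0.72 × 120 = 86.4 now. The supplier offers 86.4 and keeps 120 − 86.4 = 33.6.
Round 2 (the retailer proposes): the supplier can get 33.6 next round, worth 0.72 × 33.6 = 24.192 now, so the retailer offers 24.192, keeping 95.808.
Round 1 (the supplier proposes): the retailer can get 95.808 next round, worth 0.72 × 95.808 = 68.98176 now, so the supplier offers 68.98176, keeping 51.01824.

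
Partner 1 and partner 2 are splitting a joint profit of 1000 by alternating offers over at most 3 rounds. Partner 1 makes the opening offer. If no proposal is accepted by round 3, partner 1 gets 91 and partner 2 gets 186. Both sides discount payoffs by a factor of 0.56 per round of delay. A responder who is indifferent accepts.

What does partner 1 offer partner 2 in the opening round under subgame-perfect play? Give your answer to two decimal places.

304.73

Work backward from the last round.
Round 3 (partner 1 proposes): partner 2 gets 186 if talks fail, so partner 1 offers 186 and keeps 814.
Round 2 (partner 2 proposes): partner 1 can get 814 next round, worth 0.56 × 814 = 455.84 now. Partner 2 offers 455.84 and keeps 1000 − 455.84 = 544.16.
Round 1 (partner 1 proposes): partner 2 can get 544.16 next round, worth 0.56 × 544.16 = 304.7296 now; partner 1 offers that and keeps 695.2704.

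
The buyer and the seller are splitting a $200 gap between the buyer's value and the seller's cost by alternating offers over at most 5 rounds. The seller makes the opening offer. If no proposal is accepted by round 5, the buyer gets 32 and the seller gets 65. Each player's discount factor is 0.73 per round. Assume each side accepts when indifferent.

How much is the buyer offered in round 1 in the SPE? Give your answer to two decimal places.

Round 5 (the seller proposes): the buyer gets 32 if talks fail, so the seller offers 32 and keeps 168.
Round 4 (the buyer proposes): the seller can get 168 next round, worth 0.73 × 168 = 122.64 now; the buyer offers that and keeps 77.36.
Round 3 (the seller proposes): the buyer can get 77.36 next round, worth 0.73 × 77.36 = 56.4728 now. The seller offers 56.4728 and keeps 200 − 56.4728 = 143.5272.
Round 2 (the buyer proposes): the seller can get 143.5272 next round, worth 0.73 × 143.5272 = 104.774856 now, so the buyer offers 104.774856, keeping 95.225144.
Round 1 (the seller proposes): the buyer can get 95.225144 next round, worth 0.73 × 95.225144 = 69.51435512 now; the seller offers that and keeps 130.48564488.

69.51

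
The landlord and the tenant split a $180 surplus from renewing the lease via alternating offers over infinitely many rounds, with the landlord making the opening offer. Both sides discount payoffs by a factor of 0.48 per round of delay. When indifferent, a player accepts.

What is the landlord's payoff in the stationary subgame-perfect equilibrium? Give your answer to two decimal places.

When the landlord proposes, the tenant accepts any offer worth at least 0.48 times what the tenant would get by proposing next round; and vice versa.
This gives x = 180 − 0.48y and y = 180 − 0.48x, where x and y are each side's share when it proposes.
Hence (1 − 0.48·0.48)x = 180(1 − 0.48), i.e. 0.7696·x = 93.6.
x ≈ 121.6216; the tenant's share is 180 − x ≈ 58.3784.

121.62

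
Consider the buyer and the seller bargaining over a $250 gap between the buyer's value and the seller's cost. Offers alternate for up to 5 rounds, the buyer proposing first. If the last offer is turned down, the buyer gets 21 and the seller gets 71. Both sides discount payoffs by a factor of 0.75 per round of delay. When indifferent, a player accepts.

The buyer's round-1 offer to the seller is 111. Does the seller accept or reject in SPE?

Accept

Round 5 (the buyer proposes): the seller gets 71 if talks fail, so the buyer offers 71 and keeps 179.
Round 4 (the seller proposes): the buyer can get 179 next round, worth 0.75 × 179 = 134.25 now; the seller offers that and keeps 115.75.
Round 3 (the buyer proposes): the seller can get 115.75 next round, worth 0.75 × 115.75 = 86.8125 now. The buyer offers 86.8125 and keeps 250 − 86.8125 = 163.1875.
Round 2 (the seller proposes): the buyer can get 163.1875 next round, worth 0.75 × 163.1875 = 122.390625 now, so the seller offers 122.390625, keeping 127.609375.
So by rejecting in round 1, the seller gets 127.609375 next round, worth 0.75 × 127.609375 = 95.70703125 now.
Offer 111 ≥ 95.70703125, so the seller accepts.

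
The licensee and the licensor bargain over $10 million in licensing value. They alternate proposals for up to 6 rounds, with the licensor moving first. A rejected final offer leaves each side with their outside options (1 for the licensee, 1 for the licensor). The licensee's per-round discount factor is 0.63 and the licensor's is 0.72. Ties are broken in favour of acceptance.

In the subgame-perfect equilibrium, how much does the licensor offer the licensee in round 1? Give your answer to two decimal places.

3.73

Round 6 (the licensee proposes): the licensor gets 1 if talks fail, so the licensee offers 1 and keeps 9.
Round 5 (the licensor proposes): the licensee can get 9 next round, worth 0.63 × 9 = 5.67 now; the licensor offers that and keeps 4.33.
Round 4 (the licensee proposes): the licensor can get 4.33 next round, worth 0.72 × 4.33 = 3.1176 now, so the licensee offers 3.1176, keeping 6.8824.
Round 3 (the licensor proposes): the licensee can get 6.8824 next round, worth 0.63 × 6.8824 = 4.335912 now; the licensor offers that and keeps 5.664088.
Round 2 (the licensee proposes): the licensor can get 5.664088 next round, worth 0.72 × 5.664088 = 4.07814336 now; the licensee offers that and keeps 5.92185664.
Round 1 (the licensor proposes): the licensee can get 5.92185664 next round, worth 0.63 × 5.92185664 = 3.7307696832 now, so the licensor offers 3.7307696832, keeping 6.2692303168.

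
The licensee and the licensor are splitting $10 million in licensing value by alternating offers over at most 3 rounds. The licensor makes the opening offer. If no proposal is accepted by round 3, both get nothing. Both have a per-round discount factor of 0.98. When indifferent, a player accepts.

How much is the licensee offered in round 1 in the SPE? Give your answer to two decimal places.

0.20

Round 3 (the licensor proposes): rejection yields 0 for the licensee; the licensor offers 0 and keeps 10.
Round 2 (the licensee proposes): the licensor can get 10 next round, worth 0.98 × 10 = 9.8 now; the licensee offers that and keeps 0.2.
Round 1 (the licensor proposes): the licensee can get 0.2 next round, worth 0.98 × 0.2 = 0.196 now; the licensor offers that and keeps 9.804.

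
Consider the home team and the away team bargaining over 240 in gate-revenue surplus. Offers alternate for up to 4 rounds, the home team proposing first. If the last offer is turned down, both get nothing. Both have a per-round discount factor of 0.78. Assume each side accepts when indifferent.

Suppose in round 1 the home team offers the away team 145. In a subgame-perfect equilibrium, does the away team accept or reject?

Round 4 (the away team proposes): rejection yields 0 for the home team; the away team offers 0 and keeps 240.
Round 3 (the home team proposes): the away team can get 240 next round, worth 0.78 × 240 = 187.2 now. The home team offers 187.2 and keeps 240 − 187.2 = 52.8.
Round 2 (the away team proposes): the home team can get 52.8 next round, worth 0.78 × 52.8 = 41.184 now; the away team offers that and keeps 198.816.
So by rejecting in round 1, the away team gets 198.816 next round, worth 0.78 × 198.816 = 155.07648 now.
Offer 145 < 155.07648, so the away team rejects.

Reject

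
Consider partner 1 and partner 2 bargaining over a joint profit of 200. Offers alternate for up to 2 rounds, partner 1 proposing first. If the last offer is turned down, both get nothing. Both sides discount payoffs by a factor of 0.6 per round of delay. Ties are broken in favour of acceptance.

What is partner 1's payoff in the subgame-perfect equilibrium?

80

By backward induction:
Round 2 (partner 2 proposes): partner 1 will accept anything ≥ 0, so partner 2 offers 0 and keeps 200.
Round 1 (partner 1 proposes): partner 2 can get 200 next round, worth 0.6 × 200 = 120 now; partner 1 offers that and keeps 80.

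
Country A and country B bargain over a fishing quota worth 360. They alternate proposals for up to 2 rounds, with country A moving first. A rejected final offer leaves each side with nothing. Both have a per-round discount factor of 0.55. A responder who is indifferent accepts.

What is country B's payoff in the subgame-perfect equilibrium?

Solve by backward induction from round 2.
Round 2 (country B proposes): country A will accept anything ≥ 0, so country B offers 0 and keeps 360.
Round 1 (country A proposes): country B can get 360 next round, worth 0.55 × 360 = 198 now; country A offers that and keeps 162.

198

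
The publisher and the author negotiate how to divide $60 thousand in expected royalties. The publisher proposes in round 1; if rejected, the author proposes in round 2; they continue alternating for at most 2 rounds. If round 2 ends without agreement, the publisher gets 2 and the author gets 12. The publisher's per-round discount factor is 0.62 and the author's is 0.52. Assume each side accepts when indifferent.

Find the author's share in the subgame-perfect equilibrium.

Round 2 (the author proposes): the publisher gets 2 if talks fail, so the author offers 2 and keeps 58.
Round 1 (the publisher proposes): the author can get 58 next round, worth 0.52 × 58 = 30.16 now, so the publisher offers 30.16, keeping 29.84.

30.16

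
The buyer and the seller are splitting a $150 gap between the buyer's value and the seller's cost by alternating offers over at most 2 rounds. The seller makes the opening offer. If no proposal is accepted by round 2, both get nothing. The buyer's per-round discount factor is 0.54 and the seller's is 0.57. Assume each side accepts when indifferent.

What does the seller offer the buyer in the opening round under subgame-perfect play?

Round 2 (the buyer proposes): rejection yields 0 for the seller; the buyer offers 0 and keeps 150.
Round 1 (the seller proposes): the buyer can get 150 next round, worth 0.54 × 150 = 81 now, so the seller offers 81, keeping 69.

81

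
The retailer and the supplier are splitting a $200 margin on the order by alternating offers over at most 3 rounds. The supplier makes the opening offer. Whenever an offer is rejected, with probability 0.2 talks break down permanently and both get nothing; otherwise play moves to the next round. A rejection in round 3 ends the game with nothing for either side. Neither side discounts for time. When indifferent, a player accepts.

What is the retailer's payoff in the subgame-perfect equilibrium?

By backward induction:
Round 3 (the supplier proposes): rejection yields 0 for the retailer; the supplier offers 0 and keeps 200.
Round 2 (the retailer proposes): rejecting gives the supplier an expected 0.8 × 200 = 160; the retailer offers that and keeps 40.
Round 1 (the supplier proposes): rejecting gives the retailer an expected 0.8 × 40 = 32, so the supplier offers 32, keeping 168.

32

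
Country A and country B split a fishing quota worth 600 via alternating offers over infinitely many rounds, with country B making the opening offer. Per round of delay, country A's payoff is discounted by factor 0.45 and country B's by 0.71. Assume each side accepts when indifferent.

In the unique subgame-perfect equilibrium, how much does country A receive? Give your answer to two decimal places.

In a stationary SPE each proposer offers the other exactly their discounted continuation value.
If country B keeps x when proposing and country A keeps y when proposing, then x = 600 − 0.45y and y = 600 − 0.71x.
Solving: x = 600(1 − 0.45) / (1 − 0.71·0.45) = 330 / 0.6805 ≈ 484.9375.
Country A gets 600 − 484.9375 ≈ 115.0625.

115.06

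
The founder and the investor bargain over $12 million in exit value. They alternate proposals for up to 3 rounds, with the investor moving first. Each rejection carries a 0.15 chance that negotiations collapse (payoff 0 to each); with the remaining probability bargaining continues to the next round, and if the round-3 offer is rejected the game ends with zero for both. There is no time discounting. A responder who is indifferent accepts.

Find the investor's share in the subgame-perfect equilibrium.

10.47

By backward induction:
Round 3 (the investor proposes): the founder will accept anything ≥ 0, so the investor offers 0 and keeps 12.
Round 2 (the founder proposes): rejecting gives the investor an expected 0.85 × 12 = 10.2. The founder offers 10.2 and keeps 12 − 10.2 = 1.8.
Round 1 (the investor proposes): rejecting gives the founder an expected 0.85 × 1.8 = 1.53, so the investor offers 1.53, keeping 10.47.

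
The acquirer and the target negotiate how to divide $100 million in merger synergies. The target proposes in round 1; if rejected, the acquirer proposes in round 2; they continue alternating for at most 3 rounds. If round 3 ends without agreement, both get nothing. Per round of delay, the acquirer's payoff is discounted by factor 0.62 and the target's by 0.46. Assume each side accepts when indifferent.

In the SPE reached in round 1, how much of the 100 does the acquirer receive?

33.48

Round 3 (the target proposes): rejection yields 0 for the acquirer; the target offers 0 and keeps 100.
Round 2 (the acquirer proposes): the target can get 100 next round, worth 0.46 × 100 = 46 now; the acquirer offers that and keeps 54.
Round 1 (the target proposes): the acquirer can get 54 next round, worth 0.62 × 54 = 33.48 now, so the target offers 33.48, keeping 66.52.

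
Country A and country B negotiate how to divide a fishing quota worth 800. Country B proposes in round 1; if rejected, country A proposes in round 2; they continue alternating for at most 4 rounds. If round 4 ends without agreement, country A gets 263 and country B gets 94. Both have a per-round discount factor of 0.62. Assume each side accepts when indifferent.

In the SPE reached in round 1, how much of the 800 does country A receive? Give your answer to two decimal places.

356.74

Work backward from the last round.
Round 4 (country A proposes): country B gets 94 if talks fail, so country A offers 94 and keeps 706.
Round 3 (country B proposes): country A can get 706 next round, worth 0.62 × 706 = 437.72 now, so country B offers 437.72, keeping 362.28.
Round 2 (country A proposes): country B can get 362.28 next round, worth 0.62 × 362.28 = 224.6136 now, so country A offers 224.6136, keeping 575.3864.
Round 1 (country B proposes): country A can get 575.3864 next round, worth 0.62 × 575.3864 = 356.739568 now, so country B offers 356.739568, keeping 443.260432.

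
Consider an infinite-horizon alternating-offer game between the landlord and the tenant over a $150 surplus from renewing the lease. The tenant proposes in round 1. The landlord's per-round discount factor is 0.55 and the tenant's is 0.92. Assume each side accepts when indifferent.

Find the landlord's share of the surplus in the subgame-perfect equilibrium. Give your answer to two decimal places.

13.36

Let x be the tenant's share when the tenant proposes and y be the landlord's share when the landlord proposes.
The landlord accepts iff offered ≥ 0.55·y, so x = 150 − 0.55y. Symmetrically y = 150 − 0.92x.
Substituting: x = 150 − 0.55(150 − 0.92x), giving x(1 − 0.92·0.55) = 150(1 − 0.55).
So x = 150 × 0.45 / 0.494 ≈ 136.6397, and the landlord receives 150 − x ≈ 13.3603.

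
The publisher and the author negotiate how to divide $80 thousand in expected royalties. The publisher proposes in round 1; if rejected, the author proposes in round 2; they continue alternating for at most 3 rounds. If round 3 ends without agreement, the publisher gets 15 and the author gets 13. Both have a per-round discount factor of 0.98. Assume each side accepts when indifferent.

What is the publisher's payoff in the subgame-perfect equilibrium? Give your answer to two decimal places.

65.95

Work backward from the last round.
Round 3 (the publisher proposes): the author gets 13 if talks fail, so the publisher offers 13 and keeps 67.
Round 2 (the author proposes): the publisher can get 67 next round, worth 0.98 × 67 = 65.66 now. The author offers 65.66 and keeps 80 − 65.66 = 14.34.
Round 1 (the publisher proposes): the author can get 14.34 next round, worth 0.98 × 14.34 = 14.0532 now; the publisher offers that and keeps 65.9468.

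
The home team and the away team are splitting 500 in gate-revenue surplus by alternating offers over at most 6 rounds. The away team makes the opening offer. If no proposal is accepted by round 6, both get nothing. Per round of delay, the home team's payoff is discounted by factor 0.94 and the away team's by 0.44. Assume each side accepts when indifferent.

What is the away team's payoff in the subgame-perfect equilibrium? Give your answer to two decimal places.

47.54

Solve by backward induction from round 6.
Round 6 (the home team proposes): rejection yields 0 for the away team; the home team offers 0 and keeps 500.
Round 5 (the away team proposes): the home team can get 500 next round, worth 0.94 × 500 = 470 now. The away team offers 470 and keeps 500 − 470 = 30.
Round 4 (the home team proposes): the away team can get 30 next round, worth 0.44 × 30 = 13.2 now. The home team offers 13.2 and keeps 500 − 13.2 = 486.8.
Round 3 (the away team proposes): the home team can get 486.8 next round, worth 0.94 × 486.8 = 457.592 now, so the away team offers 457.592, keeping 42.408.
Round 2 (the home team proposes): the away team can get 42.408 next round, worth 0.44 × 42.408 = 18.65952 now. The home team offers 18.65952 and keeps 500 − 18.65952 = 481.34048.
Round 1 (the away team proposes): the home team can get 481.34048 next round, worth 0.94 × 481.34048 = 452.4600512 now. The away team offers 452.4600512 and keeps 500 − 452.4600512 = 47.5399488.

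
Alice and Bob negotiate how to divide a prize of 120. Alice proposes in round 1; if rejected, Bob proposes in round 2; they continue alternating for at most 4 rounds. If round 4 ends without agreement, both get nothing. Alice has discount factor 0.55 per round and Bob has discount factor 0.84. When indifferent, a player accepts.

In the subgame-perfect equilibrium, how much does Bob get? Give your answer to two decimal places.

91.93

By backward induction:
Round 4 (Bob proposes): rejection yields 0 for Alice; Bob offers 0 and keeps 120.
Round 3 (Alice proposes): Bob can get 120 next round, worth 0.84 × 120 = 100.8 now. Alice offers 100.8 and keeps 120 − 100.8 = 19.2.
Round 2 (Bob proposes): Alice can get 19.2 next round, worth 0.55 × 19.2 = 10.56 now, so Bob offers 10.56, keeping 109.44.
Round 1 (Alice proposes): Bob can get 109.44 next round, worth 0.84 × 109.44 = 91.9296 now; Alice offers that and keeps 28.0704.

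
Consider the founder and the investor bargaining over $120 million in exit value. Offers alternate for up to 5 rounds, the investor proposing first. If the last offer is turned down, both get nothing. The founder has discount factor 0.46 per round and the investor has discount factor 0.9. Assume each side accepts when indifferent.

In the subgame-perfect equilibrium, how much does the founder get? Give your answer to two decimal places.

Solve by backward induction from round 5.
Round 5 (the investor proposes): the founder will accept anything ≥ 0, so the investor offers 0 and keeps 120.
Round 4 (the founder proposes): the investor can get 120 next round, worth 0.9 × 120 = 108 now; the founder offers that and keeps 12.
Round 3 (the investor proposes): the founder can get 12 next round, worth 0.46 × 12 = 5.52 now. The investor offers 5.52 and keeps 120 − 5.52 = 114.48.
Round 2 (the founder proposes): the investor can get 114.48 next round, worth 0.9 × 114.48 = 103.032 now; the founder offers that and keeps 16.968.
Round 1 (the investor proposes): the founder can get 16.968 next round, worth 0.46 × 16.968 = 7.80528 now; the investor offers that and keeps 112.19472.

7.81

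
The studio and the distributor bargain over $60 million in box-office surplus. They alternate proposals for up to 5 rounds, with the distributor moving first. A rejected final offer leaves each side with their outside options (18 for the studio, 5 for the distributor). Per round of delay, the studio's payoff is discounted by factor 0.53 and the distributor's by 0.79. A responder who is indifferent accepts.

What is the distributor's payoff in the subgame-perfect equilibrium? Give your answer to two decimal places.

47.37

Solve by backward induction from round 5.
Round 5 (the distributor proposes): the studio gets 18 if talks fail, so the distributor offers 18 and keeps 42.
Round 4 (the studio proposes): the distributor can get 42 next round, worth 0.79 × 42 = 33.18 now. The studio offers 33.18 and keeps 60 − 33.18 = 26.82.
Round 3 (the distributor proposes): the studio can get 26.82 next round, worth 0.53 × 26.82 = 14.2146 now, so the distributor offers 14.2146, keeping 45.7854.
Round 2 (the studio proposes): the distributor can get 45.7854 next round, worth 0.79 × 45.7854 = 36.170466 now, so the studio offers 36.170466, keeping 23.829534.
Round 1 (the distributor proposes): the studio can get 23.829534 next round, worth 0.53 × 23.829534 = 12.62965302 now. The distributor offers 12.62965302 and keeps 60 − 12.62965302 = 47.37034698.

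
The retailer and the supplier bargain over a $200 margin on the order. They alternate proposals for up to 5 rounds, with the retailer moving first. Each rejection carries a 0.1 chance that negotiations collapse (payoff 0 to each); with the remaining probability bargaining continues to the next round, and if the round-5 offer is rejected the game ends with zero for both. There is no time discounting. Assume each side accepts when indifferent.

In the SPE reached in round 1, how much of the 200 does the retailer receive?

167.42

Round 5 (the retailer proposes): rejection yields 0 for the supplier; the retailer offers 0 and keeps 200.
Round 4 (the supplier proposes): rejecting gives the retailer an expected 0.9 × 200 = 180, so the supplier offers 180, keeping 20.
Round 3 (the retailer proposes): rejecting gives the supplier an expected 0.9 × 20 = 18. The retailer offers 18 and keeps 200 − 18 = 182.
Round 2 (the supplier proposes): rejecting gives the retailer an expected 0.9 × 182 = 163.8; the supplier offers that and keeps 36.2.
Round 1 (the retailer proposes): rejecting gives the supplier an expected 0.9 × 36.2 = 32.58, so the retailer offers 32.58, keeping 167.42.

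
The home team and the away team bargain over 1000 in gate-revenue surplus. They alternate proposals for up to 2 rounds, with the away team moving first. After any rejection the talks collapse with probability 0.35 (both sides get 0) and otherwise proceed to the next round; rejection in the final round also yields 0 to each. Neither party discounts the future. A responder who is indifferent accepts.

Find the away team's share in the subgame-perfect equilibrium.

350

By backward induction:
Round 2 (the home team proposes): rejection yields 0 for the away team; the home team offers 0 and keeps 1000.
Round 1 (the away team proposes): rejecting gives the home team an expected 0.65 × 1000 = 650. The away team offers 650 and keeps 1000 − 650 = 350.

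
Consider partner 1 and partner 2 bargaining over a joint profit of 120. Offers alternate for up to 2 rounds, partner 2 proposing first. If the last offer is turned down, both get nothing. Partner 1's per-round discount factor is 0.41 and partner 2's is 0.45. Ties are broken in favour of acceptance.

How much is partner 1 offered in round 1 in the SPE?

49.2

Round 2 (partner 1 proposes): partner 2 will accept anything ≥ 0, so partner 1 offers 0 and keeps 120.
Round 1 (partner 2 proposes): partner 1 can get 120 next round, worth 0.41 × 120 = 49.2 now; partner 2 offers that and keeps 70.8.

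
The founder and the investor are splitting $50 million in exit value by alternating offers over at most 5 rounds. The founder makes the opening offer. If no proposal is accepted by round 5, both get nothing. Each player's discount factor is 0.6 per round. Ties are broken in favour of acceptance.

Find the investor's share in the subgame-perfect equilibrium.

16.32

Round 5 (the founder proposes): the investor will accept anything ≥ 0, so the founder offers 0 and keeps 50.
Round 4 (the investor proposes): the founder can get 50 next round, worth 0.6 × 50 = 30 now. The investor offers 30 and keeps 50 − 30 = 20.
Round 3 (the founder proposes): the investor can get 20 next round, worth 0.6 × 20 = 12 now, so the founder offers 12, keeping 38.
Round 2 (the investor proposes): the founder can get 38 next round, worth 0.6 × 38 = 22.8 now; the investor offers that and keeps 27.2.
Round 1 (the founder proposes): the investor can get 27.2 next round, worth 0.6 × 27.2 = 16.32 now; the founder offers that and keeps 33.68.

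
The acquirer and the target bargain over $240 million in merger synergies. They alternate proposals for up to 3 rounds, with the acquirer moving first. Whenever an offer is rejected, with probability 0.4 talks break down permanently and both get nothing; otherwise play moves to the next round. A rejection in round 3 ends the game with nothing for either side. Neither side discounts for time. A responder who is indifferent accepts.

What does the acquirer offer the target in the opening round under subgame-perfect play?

57.6

By backward induction:
Round 3 (the acquirer proposes): the target will accept anything ≥ 0, so the acquirer offers 0 and keeps 240.
Round 2 (the target proposes): rejecting gives the acquirer an expected 0.6 × 240 = 144, so the target offers 144, keeping 96.
Round 1 (the acquirer proposes): rejecting gives the target an expected 0.6 × 96 = 57.6, so the acquirer offers 57.6, keeping 182.4.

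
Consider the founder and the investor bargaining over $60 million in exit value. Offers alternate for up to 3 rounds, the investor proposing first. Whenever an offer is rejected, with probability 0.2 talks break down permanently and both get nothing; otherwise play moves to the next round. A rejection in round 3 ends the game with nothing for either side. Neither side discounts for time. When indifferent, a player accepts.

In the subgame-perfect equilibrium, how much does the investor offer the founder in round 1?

9.6

Round 3 (the investor proposes): the founder will accept anything ≥ 0, so the investor offers 0 and keeps 60.
Round 2 (the founder proposes): rejecting gives the investor an expected 0.8 × 60 = 48. The founder offers 48 and keeps 60 − 48 = 12.
Round 1 (the investor proposes): rejecting gives the founder an expected 0.8 × 12 = 9.6, so the investor offers 9.6, keeping 50.4.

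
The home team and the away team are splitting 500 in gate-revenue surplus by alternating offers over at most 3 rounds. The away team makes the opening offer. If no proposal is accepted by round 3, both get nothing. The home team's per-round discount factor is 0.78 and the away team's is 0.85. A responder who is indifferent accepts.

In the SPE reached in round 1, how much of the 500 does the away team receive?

441.5

Round 3 (the away team proposes): the home team will accept anything ≥ 0, so the away team offers 0 and keeps 500.
Round 2 (the home team proposes): the away team can get 500 next round, worth 0.85 × 500 = 425 now, so the home team offers 425, keeping 75.
Round 1 (the away team proposes): the home team can get 75 next round, worth 0.78 × 75 = 58.5 now; the away team offers that and keeps 441.5.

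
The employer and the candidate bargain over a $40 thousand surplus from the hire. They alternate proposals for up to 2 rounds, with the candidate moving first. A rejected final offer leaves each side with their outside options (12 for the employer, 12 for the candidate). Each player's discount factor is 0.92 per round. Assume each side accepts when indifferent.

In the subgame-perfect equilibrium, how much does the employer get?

25.76

Round 2 (the employer proposes): the candidate gets 12 if talks fail, so the employer offers 12 and keeps 28.
Round 1 (the candidate proposes): the employer can get 28 next round, worth 0.92 × 28 = 25.76 now, so the candidate offers 25.76, keeping 14.24.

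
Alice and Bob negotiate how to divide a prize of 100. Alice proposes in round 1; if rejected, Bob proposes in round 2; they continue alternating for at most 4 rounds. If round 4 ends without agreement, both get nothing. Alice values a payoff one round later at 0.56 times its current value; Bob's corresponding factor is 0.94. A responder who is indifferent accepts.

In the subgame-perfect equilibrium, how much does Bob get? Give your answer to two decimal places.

Solve by backward induction from round 4.
Round 4 (Bob proposes): Alice will accept anything ≥ 0, so Bob offers 0 and keeps 100.
Round 3 (Alice proposes): Bob can get 100 next round, worth 0.94 × 100 = 94 now; Alice offers that and keeps 6.
Round 2 (Bob proposes): Alice can get 6 next round, worth 0.56 × 6 = 3.36 now, so Bob offers 3.36, keeping 96.64.
Round 1 (Alice proposes): Bob can get 96.64 next round, worth 0.94 × 96.64 = 90.8416 now. Alice offers 90.8416 and keeps 100 − 90.8416 = 9.1584.

90.84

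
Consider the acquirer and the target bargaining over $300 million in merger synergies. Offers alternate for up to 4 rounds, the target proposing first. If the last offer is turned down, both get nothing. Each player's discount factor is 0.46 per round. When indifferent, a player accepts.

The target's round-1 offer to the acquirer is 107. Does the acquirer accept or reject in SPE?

Work out the acquirer's continuation value if the offer is rejected.
Round 4 (the acquirer proposes): rejection yields 0 for the target; the acquirer offers 0 and keeps 300.
Round 3 (the target proposes): the acquirer can get 300 next round, worth 0.46 × 300 = 138 now, so the target offers 138, keeping 162.
Round 2 (the acquirer proposes): the target can get 162 next round, worth 0.46 × 162 = 74.52 now, so the acquirer offers 74.52, keeping 225.48.
So by rejecting in round 1, the acquirer gets 225.48 next round, worth 0.46 × 225.48 = 103.7208 now.
Offer 107 ≥ 103.7208, so the acquirer accepts.

Accept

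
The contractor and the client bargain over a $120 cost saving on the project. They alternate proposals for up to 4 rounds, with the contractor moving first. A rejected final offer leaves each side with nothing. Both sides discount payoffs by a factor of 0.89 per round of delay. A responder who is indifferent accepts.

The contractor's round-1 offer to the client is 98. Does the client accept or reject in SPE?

Round 4 (the client proposes): rejection yields 0 for the contractor; the client offers 0 and keeps 120.
Round 3 (the contractor proposes): the client can get 120 next round, worth 0.89 × 120 = 106.8 now, so the contractor offers 106.8, keeping 13.2.
Round 2 (the client proposes): the contractor can get 13.2 next round, worth 0.89 × 13.2 = 11.748 now. The client offers 11.748 and keeps 120 − 11.748 = 108.252.
So by rejecting in round 1, the client gets 108.252 next round, worth 0.89 × 108.252 = 96.34428 now.
Offer 98 ≥ 96.34428, so the client accepts.

Accept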